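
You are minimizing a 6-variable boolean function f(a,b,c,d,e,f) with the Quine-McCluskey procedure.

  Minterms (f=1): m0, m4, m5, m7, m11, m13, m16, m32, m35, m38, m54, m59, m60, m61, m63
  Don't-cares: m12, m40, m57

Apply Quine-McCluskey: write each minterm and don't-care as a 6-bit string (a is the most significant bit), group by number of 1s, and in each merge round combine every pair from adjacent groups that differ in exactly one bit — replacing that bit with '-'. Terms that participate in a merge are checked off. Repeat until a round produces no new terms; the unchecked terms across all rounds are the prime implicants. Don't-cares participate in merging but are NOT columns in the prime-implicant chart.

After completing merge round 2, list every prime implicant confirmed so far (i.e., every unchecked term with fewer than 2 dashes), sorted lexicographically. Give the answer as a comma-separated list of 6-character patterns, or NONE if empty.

-00000, 0-0000, 000-00, 0001-1, 001011, 1-0110, 10-000, 100011, 11110-

Round 0: 000000✓ 000100✓ 000101✓ 000111✓ 001011 001100✓ 001101✓ 010000✓ 100000✓ 100011 100110✓ 101000✓ 110110✓ 111001✓ 111011✓ 111100✓ 111101✓ 111111✓
Round 1: -00000 0-0000 00-100✓ 00-101✓ 000-00 0001-1 00010-✓ 00110-✓ 1-0110 10-000 111-01✓ 111-11✓ 1110-1✓ 1111-1✓ 11110-
Round 2: 00-10- 111--1
PIs = {-00000, 0-0000, 00-10-, 000-00, 0001-1, 001011, 1-0110, 10-000, 100011, 111--1, 11110-}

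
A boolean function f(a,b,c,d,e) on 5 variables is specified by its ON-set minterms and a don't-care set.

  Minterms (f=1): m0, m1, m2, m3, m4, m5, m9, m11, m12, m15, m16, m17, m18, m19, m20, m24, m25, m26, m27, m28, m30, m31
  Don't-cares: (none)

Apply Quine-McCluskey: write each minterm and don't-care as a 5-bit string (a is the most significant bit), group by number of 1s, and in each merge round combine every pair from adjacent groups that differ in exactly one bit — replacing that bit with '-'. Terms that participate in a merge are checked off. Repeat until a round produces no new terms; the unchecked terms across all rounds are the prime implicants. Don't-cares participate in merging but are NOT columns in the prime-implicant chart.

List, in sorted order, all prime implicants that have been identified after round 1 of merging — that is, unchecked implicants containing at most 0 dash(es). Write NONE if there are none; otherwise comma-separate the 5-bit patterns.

size-2^0 implicants → 00000(✓)  00001(✓)  00010(✓)  00011(✓)  00100(✓)  00101(✓)  01001(✓)  01011(✓)  01100(✓)  01111(✓)  10000(✓)  10001(✓)  10010(✓)  10011(✓)  10100(✓)  11000(✓)  11001(✓)  11010(✓)  11011(✓)  11100(✓)  11110(✓)  11111(✓)
size-2^1 implicants → -0000(✓)  -0001(✓)  -0010(✓)  -0011(✓)  -0100(✓)  -1001(✓)  -1011(✓)  -1100(✓)  -1111(✓)  0-001(✓)  0-011(✓)  0-100(✓)  00-00(✓)  00-01(✓)  000-0(✓)  000-1(✓)  0000-(✓)  0001-(✓)  0010-(✓)  01-11(✓)  010-1(✓)  1-000(✓)  1-001(✓)  1-010(✓)  1-011(✓)  1-100(✓)  10-00(✓)  100-0(✓)  100-1(✓)  1000-(✓)  1001-(✓)  11-00(✓)  11-10(✓)  11-11(✓)  110-0(✓)  110-1(✓)  1100-(✓)  1101-(✓)  111-0(✓)  1111-(✓)
size-2^2 implicants → --001(✓)  --011(✓)  --100  -0-00  -00-0(✓)  -00-1(✓)  -000-(✓)  -001-(✓)  -1-11  -10-1(✓)  0-0-1(✓)  00-0-  000--(✓)  1--00  1-0-0(✓)  1-0-1(✓)  1-00-(✓)  1-01-(✓)  100--(✓)  11--0  11-1-  110--(✓)
size-2^3 implicants → --0-1  -00--  1-0--
Unchecked terms (primes): --0-1, --100, -0-00, -00--, -1-11, 00-0-, 1--00, 1-0--, 11--0, 11-1-

NONE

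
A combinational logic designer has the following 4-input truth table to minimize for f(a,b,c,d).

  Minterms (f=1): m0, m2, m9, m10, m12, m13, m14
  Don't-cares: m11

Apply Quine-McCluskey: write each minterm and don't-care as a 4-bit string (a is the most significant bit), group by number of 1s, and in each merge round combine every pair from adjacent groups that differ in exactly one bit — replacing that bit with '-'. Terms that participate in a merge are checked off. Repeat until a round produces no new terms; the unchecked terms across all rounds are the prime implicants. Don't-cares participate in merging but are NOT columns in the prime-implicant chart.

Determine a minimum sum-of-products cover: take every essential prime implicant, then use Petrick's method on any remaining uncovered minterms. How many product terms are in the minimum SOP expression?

4

size-2^0 implicants → 0000(✓)  0010(✓)  1001(✓)  1010(✓)  1011(✓)  1100(✓)  1101(✓)  1110(✓)
size-2^1 implicants → -010  00-0  1-01  1-10  10-1  101-  11-0  110-
Unchecked terms (primes): -010, 00-0, 1-01, 1-10, 10-1, 101-, 11-0, 110-
Minterm coverage:
  m0 ⊆ 00-0 [E]
  m2 ⊆ -010,00-0
  m9 ⊆ 1-01,10-1
  m10 ⊆ -010,1-10,101-
  m12 ⊆ 11-0,110-
  m13 ⊆ 1-01,110-
  m14 ⊆ 1-10,11-0
E = {00-0}
Petrick residual → -010, 1-01, 11-0
Cover = b'cd' + a'b'd' + ac'd + abd'  |cover|=4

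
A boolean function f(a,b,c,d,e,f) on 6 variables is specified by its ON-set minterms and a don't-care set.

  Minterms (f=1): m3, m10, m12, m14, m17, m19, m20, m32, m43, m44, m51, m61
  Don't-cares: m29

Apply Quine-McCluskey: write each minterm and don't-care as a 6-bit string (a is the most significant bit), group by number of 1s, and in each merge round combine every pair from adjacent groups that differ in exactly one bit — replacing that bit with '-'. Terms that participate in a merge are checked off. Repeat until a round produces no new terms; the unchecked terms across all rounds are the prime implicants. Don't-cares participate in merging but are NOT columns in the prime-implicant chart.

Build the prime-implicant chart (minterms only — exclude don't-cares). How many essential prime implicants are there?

size-2^0 implicants → 000011(✓)  001010(✓)  001100(✓)  001110(✓)  010001(✓)  010011(✓)  010100  011101(✓)  100000  101011  101100(✓)  110011(✓)  111101(✓)
size-2^1 implicants → -01100  -10011  -11101  0-0011  001-10  0011-0  0100-1
Unchecked terms (primes): -01100, -10011, -11101, 0-0011, 001-10, 0011-0, 0100-1, 010100, 100000, 101011
Minterm coverage:
  m3 ⊆ 0-0011 [E]
  m10 ⊆ 001-10 [E]
  m12 ⊆ -01100,0011-0
  m14 ⊆ 001-10,0011-0
  m17 ⊆ 0100-1 [E]
  m19 ⊆ -10011,0-0011,0100-1
  m20 ⊆ 010100 [E]
  m32 ⊆ 100000 [E]
  m43 ⊆ 101011 [E]
  m44 ⊆ -01100 [E]
  m51 ⊆ -10011 [E]
  m61 ⊆ -11101 [E]
E = {-01100, -10011, -11101, 0-0011, 001-10, 0100-1, 010100, 100000, 101011}

9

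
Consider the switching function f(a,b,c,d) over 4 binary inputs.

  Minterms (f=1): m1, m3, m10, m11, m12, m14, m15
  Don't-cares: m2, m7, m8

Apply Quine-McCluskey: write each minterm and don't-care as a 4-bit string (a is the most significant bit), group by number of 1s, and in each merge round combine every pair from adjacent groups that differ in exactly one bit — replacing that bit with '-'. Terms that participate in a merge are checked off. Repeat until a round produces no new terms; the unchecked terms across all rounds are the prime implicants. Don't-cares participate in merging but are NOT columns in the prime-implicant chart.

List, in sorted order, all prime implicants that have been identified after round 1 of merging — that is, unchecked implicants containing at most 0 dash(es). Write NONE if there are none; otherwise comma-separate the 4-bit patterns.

size-2^0 implicants → 0001(✓)  0010(✓)  0011(✓)  0111(✓)  1000(✓)  1010(✓)  1011(✓)  1100(✓)  1110(✓)  1111(✓)
size-2^1 implicants → -010(✓)  -011(✓)  -111(✓)  0-11(✓)  00-1  001-(✓)  1-00(✓)  1-10(✓)  1-11(✓)  10-0(✓)  101-(✓)  11-0(✓)  111-(✓)
size-2^2 implicants → --11  -01-  1--0  1-1-
Unchecked terms (primes): --11, -01-, 00-1, 1--0, 1-1-

NONE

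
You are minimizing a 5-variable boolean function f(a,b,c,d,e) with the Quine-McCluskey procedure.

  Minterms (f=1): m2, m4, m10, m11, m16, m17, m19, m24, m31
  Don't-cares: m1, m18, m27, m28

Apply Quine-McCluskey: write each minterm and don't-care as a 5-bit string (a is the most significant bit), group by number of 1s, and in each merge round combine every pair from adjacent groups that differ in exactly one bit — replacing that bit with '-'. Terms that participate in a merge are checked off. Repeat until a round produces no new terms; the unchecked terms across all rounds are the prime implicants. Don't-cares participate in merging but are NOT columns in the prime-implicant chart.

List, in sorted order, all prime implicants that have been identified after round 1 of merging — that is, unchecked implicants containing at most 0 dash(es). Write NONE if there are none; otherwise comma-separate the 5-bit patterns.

[col 0] 00001*, 00010*, 00100, 01010*, 01011*, 10000*, 10001*, 10010*, 10011*, 11000*, 11011*, 11100*, 11111*
[col 1] -0001, -0010, -1011, 0-010, 0101-, 1-000, 1-011, 100-0*, 100-1*, 1000-*, 1001-*, 11-00, 11-11
[col 2] 100--
Prime implicants: -0001, -0010, -1011, 0-010, 00100, 0101-, 1-000, 1-011, 100--, 11-00, 11-11

00100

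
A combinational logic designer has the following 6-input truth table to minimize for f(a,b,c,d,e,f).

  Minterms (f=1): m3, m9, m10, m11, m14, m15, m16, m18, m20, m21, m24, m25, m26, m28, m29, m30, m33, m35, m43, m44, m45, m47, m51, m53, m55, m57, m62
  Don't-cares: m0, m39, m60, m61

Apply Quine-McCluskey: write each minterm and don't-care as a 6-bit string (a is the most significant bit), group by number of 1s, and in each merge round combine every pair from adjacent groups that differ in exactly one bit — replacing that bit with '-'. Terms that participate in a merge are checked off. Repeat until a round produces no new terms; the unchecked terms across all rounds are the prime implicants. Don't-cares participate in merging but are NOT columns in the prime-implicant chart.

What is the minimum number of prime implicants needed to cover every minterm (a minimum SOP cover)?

size-2^0 implicants → 000000(✓)  000011(✓)  001001(✓)  001010(✓)  001011(✓)  001110(✓)  001111(✓)  010000(✓)  010010(✓)  010100(✓)  010101(✓)  011000(✓)  011001(✓)  011010(✓)  011100(✓)  011101(✓)  011110(✓)  100001(✓)  100011(✓)  100111(✓)  101011(✓)  101100(✓)  101101(✓)  101111(✓)  110011(✓)  110101(✓)  110111(✓)  111001(✓)  111100(✓)  111101(✓)  111110(✓)
size-2^1 implicants → -00011(✓)  -01011(✓)  -01111(✓)  -10101(✓)  -11001(✓)  -11100(✓)  -11101(✓)  -11110(✓)  0-0000  0-1001  0-1010(✓)  0-1110(✓)  00-011(✓)  001-10(✓)  001-11(✓)  0010-1  00101-(✓)  00111-(✓)  01-000(✓)  01-010(✓)  01-100(✓)  01-101(✓)  010-00(✓)  0100-0(✓)  01010-(✓)  011-00(✓)  011-01(✓)  011-10(✓)  0110-0(✓)  01100-(✓)  0111-0(✓)  01110-(✓)  1-0011(✓)  1-0111(✓)  1-1100(✓)  1-1101(✓)  10-011(✓)  10-111(✓)  100-11(✓)  1000-1  101-11(✓)  1011-1  10110-(✓)  11-101(✓)  110-11(✓)  1101-1  111-01(✓)  1111-0(✓)  11110-(✓)
size-2^2 implicants → -0-011  -01-11  -1-101  -11-01  -111-0  -1110-  0-1-10  001-1-  01--00  01-0-0  01-10-  011--0  011-0-  1-0-11  1-110-  10--11
Unchecked terms (primes): -0-011, -01-11, -1-101, -11-01, -111-0, -1110-, 0-0000, 0-1-10, 0-1001, 001-1-, 0010-1, 01--00, 01-0-0, 01-10-, 011--0, 011-0-, 1-0-11, 1-110-, 10--11, 1000-1, 1011-1, 1101-1
Minterm coverage:
  m3 ⊆ -0-011 [E]
  m9 ⊆ 0-1001,0010-1
  m10 ⊆ 0-1-10,001-1-
  m11 ⊆ -0-011,-01-11,001-1-,0010-1
  m14 ⊆ 0-1-10,001-1-
  m15 ⊆ -01-11,001-1-
  m16 ⊆ 0-0000,01--00,01-0-0
  m18 ⊆ 01-0-0 [E]
  m20 ⊆ 01--00,01-10-
  m21 ⊆ -1-101,01-10-
  m24 ⊆ 01--00,01-0-0,011--0,011-0-
  m25 ⊆ -11-01,0-1001,011-0-
  m26 ⊆ 0-1-10,01-0-0,011--0
  m28 ⊆ -111-0,-1110-,01--00,01-10-,011--0,011-0-
  m29 ⊆ -1-101,-11-01,-1110-,01-10-,011-0-
  m30 ⊆ -111-0,0-1-10,011--0
  m33 ⊆ 1000-1 [E]
  m35 ⊆ -0-011,1-0-11,10--11,1000-1
  m43 ⊆ -0-011,-01-11,10--11
  m44 ⊆ 1-110- [E]
  m45 ⊆ 1-110-,1011-1
  m47 ⊆ -01-11,10--11,1011-1
  m51 ⊆ 1-0-11 [E]
  m53 ⊆ -1-101,1101-1
  m55 ⊆ 1-0-11,1101-1
  m57 ⊆ -11-01 [E]
  m62 ⊆ -111-0 [E]
E = {-0-011, -11-01, -111-0, 01-0-0, 1-0-11, 1-110-, 1000-1}
Petrick residual → -01-11, -1-101, 0-1-10, 0-1001, 01--00
Cover = b'd'ef + b'cef + bde'f + bce'f + bcdf' + a'cef' + a'cd'e'f + a'be'f' + a'bd'f' + ac'ef + acde' + ab'c'd'f  |cover|=12

12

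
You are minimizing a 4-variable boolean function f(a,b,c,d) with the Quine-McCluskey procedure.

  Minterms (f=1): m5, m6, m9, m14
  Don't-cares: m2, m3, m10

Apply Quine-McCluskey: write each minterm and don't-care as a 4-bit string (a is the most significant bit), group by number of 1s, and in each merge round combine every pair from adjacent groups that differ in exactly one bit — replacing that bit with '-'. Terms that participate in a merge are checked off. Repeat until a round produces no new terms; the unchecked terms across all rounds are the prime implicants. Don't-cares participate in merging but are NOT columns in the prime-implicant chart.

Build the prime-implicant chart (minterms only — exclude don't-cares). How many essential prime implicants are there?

Round 0: 0010✓ 0011✓ 0101 0110✓ 1001 1010✓ 1110✓
Round 1: -010✓ -110✓ 0-10✓ 001- 1-10✓
Round 2: --10
PIs = {--10, 001-, 0101, 1001}
Coverage chart:
  m5: 0101 ←essential
  m6: --10 ←essential
  m9: 1001 ←essential
  m14: --10 ←essential
Essential: --10, 0101, 1001

3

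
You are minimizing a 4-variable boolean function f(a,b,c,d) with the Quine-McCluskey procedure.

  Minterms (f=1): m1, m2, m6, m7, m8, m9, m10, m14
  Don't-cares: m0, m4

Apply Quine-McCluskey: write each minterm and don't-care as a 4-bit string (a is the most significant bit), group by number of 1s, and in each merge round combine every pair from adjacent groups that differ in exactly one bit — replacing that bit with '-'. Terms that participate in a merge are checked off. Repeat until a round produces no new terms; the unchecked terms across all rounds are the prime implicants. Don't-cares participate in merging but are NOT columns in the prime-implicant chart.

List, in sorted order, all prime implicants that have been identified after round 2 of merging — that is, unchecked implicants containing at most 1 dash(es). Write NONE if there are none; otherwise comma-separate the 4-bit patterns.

011-

size-2^0 implicants → 0000(✓)  0001(✓)  0010(✓)  0100(✓)  0110(✓)  0111(✓)  1000(✓)  1001(✓)  1010(✓)  1110(✓)
size-2^1 implicants → -000(✓)  -001(✓)  -010(✓)  -110(✓)  0-00(✓)  0-10(✓)  00-0(✓)  000-(✓)  01-0(✓)  011-  1-10(✓)  10-0(✓)  100-(✓)
size-2^2 implicants → --10  -0-0  -00-  0--0
Unchecked terms (primes): --10, -0-0, -00-, 0--0, 011-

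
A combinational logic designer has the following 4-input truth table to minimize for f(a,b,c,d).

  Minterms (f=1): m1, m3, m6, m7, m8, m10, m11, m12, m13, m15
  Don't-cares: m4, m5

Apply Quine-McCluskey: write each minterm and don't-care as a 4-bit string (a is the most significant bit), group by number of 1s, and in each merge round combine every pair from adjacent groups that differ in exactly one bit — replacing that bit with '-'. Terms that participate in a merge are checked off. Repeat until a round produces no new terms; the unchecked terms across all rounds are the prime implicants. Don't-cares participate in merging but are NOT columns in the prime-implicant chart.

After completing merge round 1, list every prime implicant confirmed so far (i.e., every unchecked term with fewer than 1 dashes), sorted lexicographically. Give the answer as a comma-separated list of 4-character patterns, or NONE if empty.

NONE

[col 0] 0001*, 0011*, 0100*, 0101*, 0110*, 0111*, 1000*, 1010*, 1011*, 1100*, 1101*, 1111*
[col 1] -011*, -100*, -101*, -111*, 0-01*, 0-11*, 00-1*, 01-0*, 01-1*, 010-*, 011-*, 1-00, 1-11*, 10-0, 101-, 11-1*, 110-*
[col 2] --11, -1-1, -10-, 0--1, 01--
Prime implicants: --11, -1-1, -10-, 0--1, 01--, 1-00, 10-0, 101-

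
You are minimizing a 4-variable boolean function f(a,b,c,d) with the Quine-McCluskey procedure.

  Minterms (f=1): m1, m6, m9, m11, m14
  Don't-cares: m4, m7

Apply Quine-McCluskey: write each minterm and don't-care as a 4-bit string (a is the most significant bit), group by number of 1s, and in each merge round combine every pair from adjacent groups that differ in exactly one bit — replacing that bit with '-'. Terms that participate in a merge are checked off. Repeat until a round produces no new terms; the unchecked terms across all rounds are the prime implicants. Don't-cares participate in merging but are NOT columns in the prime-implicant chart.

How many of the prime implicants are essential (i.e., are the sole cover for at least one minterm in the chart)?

size-2^0 implicants → 0001(✓)  0100(✓)  0110(✓)  0111(✓)  1001(✓)  1011(✓)  1110(✓)
size-2^1 implicants → -001  -110  01-0  011-  10-1
Unchecked terms (primes): -001, -110, 01-0, 011-, 10-1
Minterm coverage:
  m1 ⊆ -001 [E]
  m6 ⊆ -110,01-0,011-
  m9 ⊆ -001,10-1
  m11 ⊆ 10-1 [E]
  m14 ⊆ -110 [E]
E = {-001, -110, 10-1}

3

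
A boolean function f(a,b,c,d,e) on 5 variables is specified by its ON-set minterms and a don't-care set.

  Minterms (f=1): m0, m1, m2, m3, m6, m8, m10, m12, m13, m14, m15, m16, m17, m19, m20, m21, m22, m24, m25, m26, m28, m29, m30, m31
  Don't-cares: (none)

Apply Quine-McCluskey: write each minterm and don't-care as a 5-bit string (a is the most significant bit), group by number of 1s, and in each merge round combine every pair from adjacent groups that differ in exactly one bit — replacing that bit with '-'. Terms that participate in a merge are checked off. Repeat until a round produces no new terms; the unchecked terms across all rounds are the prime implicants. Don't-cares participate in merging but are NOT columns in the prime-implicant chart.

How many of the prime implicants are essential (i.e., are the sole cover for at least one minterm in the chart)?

4

[col 0] 00000*, 00001*, 00010*, 00011*, 00110*, 01000*, 01010*, 01100*, 01101*, 01110*, 01111*, 10000*, 10001*, 10011*, 10100*, 10101*, 10110*, 11000*, 11001*, 11010*, 11100*, 11101*, 11110*, 11111*
[col 1] -0000*, -0001*, -0011*, -0110*, -1000*, -1010*, -1100*, -1101*, -1110*, -1111*, 0-000*, 0-010*, 0-110*, 00-10*, 000-0*, 000-1*, 0000-*, 0001-*, 01-00*, 01-10*, 010-0*, 011-0*, 011-1*, 0110-*, 0111-*, 1-000*, 1-001*, 1-100*, 1-101*, 1-110*, 10-00*, 10-01*, 100-1*, 1000-*, 101-0*, 1010-*, 11-00*, 11-01*, 11-10*, 110-0*, 1100-*, 111-0*, 111-1*, 1110-*, 1111-*
[col 2] --000, --110, -00-1, -000-, -1-00*, -1-10*, -10-0*, -11-0*, -11-1*, -110-*, -111-*, 0--10, 0-0-0, 000--, 01--0*, 011--*, 1--00*, 1--01*, 1-00-*, 1-1-0, 1-10-*, 10-0-*, 11--0*, 11-0-*, 111--*
[col 3] -1--0, -11--, 1--0-
Prime implicants: --000, --110, -00-1, -000-, -1--0, -11--, 0--10, 0-0-0, 000--, 1--0-, 1-1-0
PI chart (minterm → PIs covering it):
  0 | --000,-000-,0-0-0,000--
  1 | -00-1,-000-,000--
  2 | 0--10,0-0-0,000--
  3 | -00-1,000--
  6 | --110,0--10
  8 | --000,-1--0,0-0-0
  10 | -1--0,0--10,0-0-0
  12 | -1--0,-11--
  13 | -11--  (sole → essential)
  14 | --110,-1--0,-11--,0--10
  15 | -11--  (sole → essential)
  16 | --000,-000-,1--0-
  17 | -00-1,-000-,1--0-
  19 | -00-1  (sole → essential)
  20 | 1--0-,1-1-0
  21 | 1--0-  (sole → essential)
  22 | --110,1-1-0
  24 | --000,-1--0,1--0-
  25 | 1--0-  (sole → essential)
  26 | -1--0  (sole → essential)
  28 | -1--0,-11--,1--0-,1-1-0
  29 | -11--,1--0-
  30 | --110,-1--0,-11--,1-1-0
  31 | -11--  (sole → essential)
Essential prime implicants: -00-1, -1--0, -11--, 1--0-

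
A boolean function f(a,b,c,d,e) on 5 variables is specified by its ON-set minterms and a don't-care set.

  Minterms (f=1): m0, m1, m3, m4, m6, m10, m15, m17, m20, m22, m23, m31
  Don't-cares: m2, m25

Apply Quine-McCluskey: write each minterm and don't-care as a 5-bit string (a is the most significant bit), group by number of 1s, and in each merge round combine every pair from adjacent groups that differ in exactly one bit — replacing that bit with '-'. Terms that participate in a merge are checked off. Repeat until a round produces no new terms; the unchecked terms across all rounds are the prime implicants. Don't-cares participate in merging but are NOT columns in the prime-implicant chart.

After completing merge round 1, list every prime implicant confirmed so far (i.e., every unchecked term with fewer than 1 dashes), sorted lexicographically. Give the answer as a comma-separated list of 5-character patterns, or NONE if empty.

size-2^0 implicants → 00000(✓)  00001(✓)  00010(✓)  00011(✓)  00100(✓)  00110(✓)  01010(✓)  01111(✓)  10001(✓)  10100(✓)  10110(✓)  10111(✓)  11001(✓)  11111(✓)
size-2^1 implicants → -0001  -0100(✓)  -0110(✓)  -1111  0-010  00-00(✓)  00-10(✓)  000-0(✓)  000-1(✓)  0000-(✓)  0001-(✓)  001-0(✓)  1-001  1-111  101-0(✓)  1011-
size-2^2 implicants → -01-0  00--0  000--
Unchecked terms (primes): -0001, -01-0, -1111, 0-010, 00--0, 000--, 1-001, 1-111, 1011-

NONE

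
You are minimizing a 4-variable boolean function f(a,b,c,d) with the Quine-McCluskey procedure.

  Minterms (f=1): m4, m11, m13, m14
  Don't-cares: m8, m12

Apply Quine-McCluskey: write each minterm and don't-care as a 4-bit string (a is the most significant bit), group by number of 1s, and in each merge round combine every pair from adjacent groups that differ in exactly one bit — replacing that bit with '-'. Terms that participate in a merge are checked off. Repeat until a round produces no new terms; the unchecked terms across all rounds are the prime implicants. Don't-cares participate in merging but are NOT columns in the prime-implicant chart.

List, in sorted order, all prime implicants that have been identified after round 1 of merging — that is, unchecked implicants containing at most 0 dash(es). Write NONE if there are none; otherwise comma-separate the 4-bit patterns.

1011

Round 0: 0100✓ 1000✓ 1011 1100✓ 1101✓ 1110✓
Round 1: -100 1-00 11-0 110-
PIs = {-100, 1-00, 1011, 11-0, 110-}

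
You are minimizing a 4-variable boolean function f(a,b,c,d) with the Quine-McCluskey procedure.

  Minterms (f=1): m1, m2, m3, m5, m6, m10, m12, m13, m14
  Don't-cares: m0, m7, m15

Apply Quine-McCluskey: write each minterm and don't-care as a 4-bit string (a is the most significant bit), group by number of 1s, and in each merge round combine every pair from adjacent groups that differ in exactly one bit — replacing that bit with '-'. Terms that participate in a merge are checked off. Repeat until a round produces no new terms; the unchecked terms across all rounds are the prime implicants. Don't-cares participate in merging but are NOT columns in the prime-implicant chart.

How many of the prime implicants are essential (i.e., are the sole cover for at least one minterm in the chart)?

2

[col 0] 0000*, 0001*, 0010*, 0011*, 0101*, 0110*, 0111*, 1010*, 1100*, 1101*, 1110*, 1111*
[col 1] -010*, -101*, -110*, -111*, 0-01*, 0-10*, 0-11*, 00-0*, 00-1*, 000-*, 001-*, 01-1*, 011-*, 1-10*, 11-0*, 11-1*, 110-*, 111-*
[col 2] --10, -1-1, -11-, 0--1, 0-1-, 00--, 11--
Prime implicants: --10, -1-1, -11-, 0--1, 0-1-, 00--, 11--
PI chart (minterm → PIs covering it):
  1 | 0--1,00--
  2 | --10,0-1-,00--
  3 | 0--1,0-1-,00--
  5 | -1-1,0--1
  6 | --10,-11-,0-1-
  10 | --10  (sole → essential)
  12 | 11--  (sole → essential)
  13 | -1-1,11--
  14 | --10,-11-,11--
Essential prime implicants: --10, 11--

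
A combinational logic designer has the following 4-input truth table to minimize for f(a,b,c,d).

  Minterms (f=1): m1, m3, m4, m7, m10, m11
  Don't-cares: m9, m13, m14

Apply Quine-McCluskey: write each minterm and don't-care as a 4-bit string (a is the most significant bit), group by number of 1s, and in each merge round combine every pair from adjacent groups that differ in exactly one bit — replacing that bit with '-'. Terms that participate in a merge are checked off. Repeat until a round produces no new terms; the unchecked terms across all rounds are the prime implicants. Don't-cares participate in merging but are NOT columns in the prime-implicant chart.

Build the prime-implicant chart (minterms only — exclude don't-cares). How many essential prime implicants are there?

Round 0: 0001✓ 0011✓ 0100 0111✓ 1001✓ 1010✓ 1011✓ 1101✓ 1110✓
Round 1: -001✓ -011✓ 0-11 00-1✓ 1-01 1-10 10-1✓ 101-
Round 2: -0-1
PIs = {-0-1, 0-11, 0100, 1-01, 1-10, 101-}
Coverage chart:
  m1: -0-1 ←essential
  m3: -0-1,0-11
  m4: 0100 ←essential
  m7: 0-11 ←essential
  m10: 1-10,101-
  m11: -0-1,101-
Essential: -0-1, 0-11, 0100

3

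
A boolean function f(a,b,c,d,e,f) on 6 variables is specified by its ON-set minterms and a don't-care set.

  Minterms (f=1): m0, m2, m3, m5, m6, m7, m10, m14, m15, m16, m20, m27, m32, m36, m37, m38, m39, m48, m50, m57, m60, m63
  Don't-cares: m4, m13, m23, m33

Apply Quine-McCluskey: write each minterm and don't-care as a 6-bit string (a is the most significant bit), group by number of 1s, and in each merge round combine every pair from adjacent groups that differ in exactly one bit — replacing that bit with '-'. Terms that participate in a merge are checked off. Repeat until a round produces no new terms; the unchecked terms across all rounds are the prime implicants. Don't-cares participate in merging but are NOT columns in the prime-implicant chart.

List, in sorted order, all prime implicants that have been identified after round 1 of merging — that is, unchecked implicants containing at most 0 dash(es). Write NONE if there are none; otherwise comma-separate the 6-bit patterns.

011011, 111001, 111100, 111111

[col 0] 000000*, 000010*, 000011*, 000100*, 000101*, 000110*, 000111*, 001010*, 001101*, 001110*, 001111*, 010000*, 010100*, 010111*, 011011, 100000*, 100001*, 100100*, 100101*, 100110*, 100111*, 110000*, 110010*, 111001, 111100, 111111
[col 1] -00000*, -00100*, -00101*, -00110*, -00111*, -10000*, 0-0000*, 0-0100*, 0-0111, 00-010*, 00-101*, 00-110*, 00-111*, 000-00*, 000-10*, 000-11*, 0000-0*, 00001-*, 0001-0*, 0001-1*, 00010-*, 00011-*, 001-10*, 0011-1*, 00111-*, 010-00*, 1-0000*, 100-00*, 100-01*, 10000-*, 1001-0*, 1001-1*, 10010-*, 10011-*, 1100-0
[col 2] --0000, -00-00, -001-0*, -001-1*, -0010-*, -0011-*, 0-0-00, 00--10, 00-1-1, 00-11-, 000--0, 000-1-, 0001--*, 100-0-, 1001--*
[col 3] -001--
Prime implicants: --0000, -00-00, -001--, 0-0-00, 0-0111, 00--10, 00-1-1, 00-11-, 000--0, 000-1-, 011011, 100-0-, 1100-0, 111001, 111100, 111111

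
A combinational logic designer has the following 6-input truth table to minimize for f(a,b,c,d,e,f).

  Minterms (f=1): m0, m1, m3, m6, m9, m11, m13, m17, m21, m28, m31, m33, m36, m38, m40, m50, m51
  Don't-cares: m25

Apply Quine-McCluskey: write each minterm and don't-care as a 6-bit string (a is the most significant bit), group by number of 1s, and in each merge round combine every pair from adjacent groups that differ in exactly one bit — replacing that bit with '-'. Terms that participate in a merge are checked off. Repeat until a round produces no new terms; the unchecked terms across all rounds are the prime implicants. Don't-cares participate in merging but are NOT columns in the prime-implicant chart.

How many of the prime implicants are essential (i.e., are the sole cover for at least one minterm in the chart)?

11

[col 0] 000000*, 000001*, 000011*, 000110*, 001001*, 001011*, 001101*, 010001*, 010101*, 011001*, 011100, 011111, 100001*, 100100*, 100110*, 101000, 110010*, 110011*
[col 1] -00001, -00110, 0-0001*, 0-1001*, 00-001*, 00-011*, 0000-1*, 00000-, 001-01, 0010-1*, 01-001*, 010-01, 1001-0, 11001-
[col 2] 0--001, 00-0-1
Prime implicants: -00001, -00110, 0--001, 00-0-1, 00000-, 001-01, 010-01, 011100, 011111, 1001-0, 101000, 11001-
PI chart (minterm → PIs covering it):
  0 | 00000-  (sole → essential)
  1 | -00001,0--001,00-0-1,00000-
  3 | 00-0-1  (sole → essential)
  6 | -00110  (sole → essential)
  9 | 0--001,00-0-1,001-01
  11 | 00-0-1  (sole → essential)
  13 | 001-01  (sole → essential)
  17 | 0--001,010-01
  21 | 010-01  (sole → essential)
  28 | 011100  (sole → essential)
  31 | 011111  (sole → essential)
  33 | -00001  (sole → essential)
  36 | 1001-0  (sole → essential)
  38 | -00110,1001-0
  40 | 101000  (sole → essential)
  50 | 11001-  (sole → essential)
  51 | 11001-  (sole → essential)
Essential prime implicants: -00001, -00110, 00-0-1, 00000-, 001-01, 010-01, 011100, 011111, 1001-0, 101000, 11001-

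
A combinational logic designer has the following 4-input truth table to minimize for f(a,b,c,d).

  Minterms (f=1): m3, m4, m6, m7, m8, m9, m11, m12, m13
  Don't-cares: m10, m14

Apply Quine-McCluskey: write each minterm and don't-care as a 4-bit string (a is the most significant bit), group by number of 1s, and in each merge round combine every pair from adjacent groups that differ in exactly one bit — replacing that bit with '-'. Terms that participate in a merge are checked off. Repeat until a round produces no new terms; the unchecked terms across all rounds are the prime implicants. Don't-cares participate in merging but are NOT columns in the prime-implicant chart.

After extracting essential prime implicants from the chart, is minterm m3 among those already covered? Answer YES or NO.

NO

size-2^0 implicants → 0011(✓)  0100(✓)  0110(✓)  0111(✓)  1000(✓)  1001(✓)  1010(✓)  1011(✓)  1100(✓)  1101(✓)  1110(✓)
size-2^1 implicants → -011  -100(✓)  -110(✓)  0-11  01-0(✓)  011-  1-00(✓)  1-01(✓)  1-10(✓)  10-0(✓)  10-1(✓)  100-(✓)  101-(✓)  11-0(✓)  110-(✓)
size-2^2 implicants → -1-0  1--0  1-0-  10--
Unchecked terms (primes): -011, -1-0, 0-11, 011-, 1--0, 1-0-, 10--
Minterm coverage:
  m3 ⊆ -011,0-11
  m4 ⊆ -1-0 [E]
  m6 ⊆ -1-0,011-
  m7 ⊆ 0-11,011-
  m8 ⊆ 1--0,1-0-,10--
  m9 ⊆ 1-0-,10--
  m11 ⊆ -011,10--
  m12 ⊆ -1-0,1--0,1-0-
  m13 ⊆ 1-0- [E]
E = {-1-0, 1-0-}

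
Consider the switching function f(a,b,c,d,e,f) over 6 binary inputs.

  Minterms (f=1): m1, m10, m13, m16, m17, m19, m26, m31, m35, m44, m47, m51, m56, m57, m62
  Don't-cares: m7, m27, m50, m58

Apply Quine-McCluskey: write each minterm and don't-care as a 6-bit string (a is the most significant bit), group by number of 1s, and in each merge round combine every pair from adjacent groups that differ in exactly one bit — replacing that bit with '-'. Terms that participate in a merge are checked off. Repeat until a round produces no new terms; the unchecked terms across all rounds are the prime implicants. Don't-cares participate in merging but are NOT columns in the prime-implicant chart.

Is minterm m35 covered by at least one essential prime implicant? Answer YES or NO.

size-2^0 implicants → 000001(✓)  000111  001010(✓)  001101  010000(✓)  010001(✓)  010011(✓)  011010(✓)  011011(✓)  011111(✓)  100011(✓)  101100  101111  110010(✓)  110011(✓)  111000(✓)  111001(✓)  111010(✓)  111110(✓)
size-2^1 implicants → -10011  -11010  0-0001  0-1010  01-011  0100-1  01000-  011-11  01101-  1-0011  11-010  11001-  111-10  1110-0  11100-
Unchecked terms (primes): -10011, -11010, 0-0001, 0-1010, 000111, 001101, 01-011, 0100-1, 01000-, 011-11, 01101-, 1-0011, 101100, 101111, 11-010, 11001-, 111-10, 1110-0, 11100-
Minterm coverage:
  m1 ⊆ 0-0001 [E]
  m10 ⊆ 0-1010 [E]
  m13 ⊆ 001101 [E]
  m16 ⊆ 01000- [E]
  m17 ⊆ 0-0001,0100-1,01000-
  m19 ⊆ -10011,01-011,0100-1
  m26 ⊆ -11010,0-1010,01101-
  m31 ⊆ 011-11 [E]
  m35 ⊆ 1-0011 [E]
  m44 ⊆ 101100 [E]
  m47 ⊆ 101111 [E]
  m51 ⊆ -10011,1-0011,11001-
  m56 ⊆ 1110-0,11100-
  m57 ⊆ 11100- [E]
  m62 ⊆ 111-10 [E]
E = {0-0001, 0-1010, 001101, 01000-, 011-11, 1-0011, 101100, 101111, 111-10, 11100-}

YES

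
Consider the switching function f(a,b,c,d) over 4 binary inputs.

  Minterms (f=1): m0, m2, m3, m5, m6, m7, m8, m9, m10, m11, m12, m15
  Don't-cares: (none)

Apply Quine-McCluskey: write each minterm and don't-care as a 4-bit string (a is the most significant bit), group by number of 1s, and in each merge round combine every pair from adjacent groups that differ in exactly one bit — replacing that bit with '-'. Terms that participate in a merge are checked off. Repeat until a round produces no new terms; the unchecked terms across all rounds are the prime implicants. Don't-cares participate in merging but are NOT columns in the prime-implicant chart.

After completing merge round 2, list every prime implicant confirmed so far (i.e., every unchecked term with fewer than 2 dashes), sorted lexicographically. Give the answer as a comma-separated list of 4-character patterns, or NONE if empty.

01-1, 1-00

Round 0: 0000✓ 0010✓ 0011✓ 0101✓ 0110✓ 0111✓ 1000✓ 1001✓ 1010✓ 1011✓ 1100✓ 1111✓
Round 1: -000✓ -010✓ -011✓ -111✓ 0-10✓ 0-11✓ 00-0✓ 001-✓ 01-1 011-✓ 1-00 1-11✓ 10-0✓ 10-1✓ 100-✓ 101-✓
Round 2: --11 -0-0 -01- 0-1- 10--
PIs = {--11, -0-0, -01-, 0-1-, 01-1, 1-00, 10--}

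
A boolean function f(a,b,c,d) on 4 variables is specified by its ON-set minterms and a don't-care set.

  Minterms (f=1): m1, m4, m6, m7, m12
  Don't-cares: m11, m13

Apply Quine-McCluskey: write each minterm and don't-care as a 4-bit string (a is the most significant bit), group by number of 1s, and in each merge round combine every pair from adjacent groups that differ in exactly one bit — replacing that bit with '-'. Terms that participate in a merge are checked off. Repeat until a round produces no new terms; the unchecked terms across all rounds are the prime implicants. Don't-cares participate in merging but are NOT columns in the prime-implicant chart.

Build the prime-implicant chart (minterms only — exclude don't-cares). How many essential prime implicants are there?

Round 0: 0001 0100✓ 0110✓ 0111✓ 1011 1100✓ 1101✓
Round 1: -100 01-0 011- 110-
PIs = {-100, 0001, 01-0, 011-, 1011, 110-}
Coverage chart:
  m1: 0001 ←essential
  m4: -100,01-0
  m6: 01-0,011-
  m7: 011- ←essential
  m12: -100,110-
Essential: 0001, 011-

2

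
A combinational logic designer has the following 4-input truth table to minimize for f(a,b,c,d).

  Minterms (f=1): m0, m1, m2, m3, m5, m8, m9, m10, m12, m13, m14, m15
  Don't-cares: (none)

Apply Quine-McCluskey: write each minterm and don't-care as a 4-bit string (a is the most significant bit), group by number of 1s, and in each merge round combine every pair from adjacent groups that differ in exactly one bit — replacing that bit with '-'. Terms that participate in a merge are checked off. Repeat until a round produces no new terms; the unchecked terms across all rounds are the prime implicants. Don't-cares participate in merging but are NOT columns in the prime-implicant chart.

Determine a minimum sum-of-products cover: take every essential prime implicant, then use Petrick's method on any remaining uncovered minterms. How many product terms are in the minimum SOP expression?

4

[col 0] 0000*, 0001*, 0010*, 0011*, 0101*, 1000*, 1001*, 1010*, 1100*, 1101*, 1110*, 1111*
[col 1] -000*, -001*, -010*, -101*, 0-01*, 00-0*, 00-1*, 000-*, 001-*, 1-00*, 1-01*, 1-10*, 10-0*, 100-*, 11-0*, 11-1*, 110-*, 111-*
[col 2] --01, -0-0, -00-, 00--, 1--0, 1-0-, 11--
Prime implicants: --01, -0-0, -00-, 00--, 1--0, 1-0-, 11--
PI chart (minterm → PIs covering it):
  0 | -0-0,-00-,00--
  1 | --01,-00-,00--
  2 | -0-0,00--
  3 | 00--  (sole → essential)
  5 | --01  (sole → essential)
  8 | -0-0,-00-,1--0,1-0-
  9 | --01,-00-,1-0-
  10 | -0-0,1--0
  12 | 1--0,1-0-,11--
  13 | --01,1-0-,11--
  14 | 1--0,11--
  15 | 11--  (sole → essential)
Essential prime implicants: --01, 00--, 11--
Petrick residual → -0-0
Minimum SOP uses 4 PIs: c'd + b'd' + a'b' + ab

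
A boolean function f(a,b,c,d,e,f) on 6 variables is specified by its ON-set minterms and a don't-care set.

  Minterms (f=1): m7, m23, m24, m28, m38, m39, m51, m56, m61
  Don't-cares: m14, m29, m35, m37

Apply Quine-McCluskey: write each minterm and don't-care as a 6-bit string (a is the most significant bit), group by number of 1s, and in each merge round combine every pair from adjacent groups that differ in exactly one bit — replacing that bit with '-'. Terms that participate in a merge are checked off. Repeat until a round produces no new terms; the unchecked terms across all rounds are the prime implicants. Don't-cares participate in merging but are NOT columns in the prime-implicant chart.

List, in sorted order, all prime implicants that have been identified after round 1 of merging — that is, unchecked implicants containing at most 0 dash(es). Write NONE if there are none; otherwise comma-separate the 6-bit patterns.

001110

Round 0: 000111✓ 001110 010111✓ 011000✓ 011100✓ 011101✓ 100011✓ 100101✓ 100110✓ 100111✓ 110011✓ 111000✓ 111101✓
Round 1: -00111 -11000 -11101 0-0111 011-00 01110- 1-0011 100-11 1001-1 10011-
PIs = {-00111, -11000, -11101, 0-0111, 001110, 011-00, 01110-, 1-0011, 100-11, 1001-1, 10011-}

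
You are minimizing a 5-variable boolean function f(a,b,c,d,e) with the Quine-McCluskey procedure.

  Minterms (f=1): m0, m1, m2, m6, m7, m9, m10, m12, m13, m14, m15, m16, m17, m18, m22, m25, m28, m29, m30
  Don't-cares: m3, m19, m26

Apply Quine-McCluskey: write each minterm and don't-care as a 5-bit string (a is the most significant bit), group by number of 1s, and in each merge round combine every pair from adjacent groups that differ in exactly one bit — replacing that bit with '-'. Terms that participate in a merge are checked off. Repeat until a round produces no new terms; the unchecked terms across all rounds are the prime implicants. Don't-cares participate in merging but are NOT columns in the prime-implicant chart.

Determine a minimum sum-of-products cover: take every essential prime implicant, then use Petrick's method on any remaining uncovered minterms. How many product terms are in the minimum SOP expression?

5

size-2^0 implicants → 00000(✓)  00001(✓)  00010(✓)  00011(✓)  00110(✓)  00111(✓)  01001(✓)  01010(✓)  01100(✓)  01101(✓)  01110(✓)  01111(✓)  10000(✓)  10001(✓)  10010(✓)  10011(✓)  10110(✓)  11001(✓)  11010(✓)  11100(✓)  11101(✓)  11110(✓)
size-2^1 implicants → -0000(✓)  -0001(✓)  -0010(✓)  -0011(✓)  -0110(✓)  -1001(✓)  -1010(✓)  -1100(✓)  -1101(✓)  -1110(✓)  0-001(✓)  0-010(✓)  0-110(✓)  0-111(✓)  00-10(✓)  00-11(✓)  000-0(✓)  000-1(✓)  0000-(✓)  0001-(✓)  0011-(✓)  01-01(✓)  01-10(✓)  011-0(✓)  011-1(✓)  0110-(✓)  0111-(✓)  1-001(✓)  1-010(✓)  1-110(✓)  10-10(✓)  100-0(✓)  100-1(✓)  1000-(✓)  1001-(✓)  11-01(✓)  11-10(✓)  111-0(✓)  1110-(✓)
size-2^2 implicants → --001  --010(✓)  --110(✓)  -0-10(✓)  -00-0(✓)  -00-1(✓)  -000-(✓)  -001-(✓)  -1-01  -1-10(✓)  -11-0  -110-  0--10(✓)  0-11-  00-1-  000--(✓)  011--  1--10(✓)  100--(✓)
size-2^3 implicants → ---10  -00--
Unchecked terms (primes): ---10, --001, -00--, -1-01, -11-0, -110-, 0-11-, 00-1-, 011--
Minterm coverage:
  m0 ⊆ -00-- [E]
  m1 ⊆ --001,-00--
  m2 ⊆ ---10,-00--,00-1-
  m6 ⊆ ---10,0-11-,00-1-
  m7 ⊆ 0-11-,00-1-
  m9 ⊆ --001,-1-01
  m10 ⊆ ---10 [E]
  m12 ⊆ -11-0,-110-,011--
  m13 ⊆ -1-01,-110-,011--
  m14 ⊆ ---10,-11-0,0-11-,011--
  m15 ⊆ 0-11-,011--
  m16 ⊆ -00-- [E]
  m17 ⊆ --001,-00--
  m18 ⊆ ---10,-00--
  m22 ⊆ ---10 [E]
  m25 ⊆ --001,-1-01
  m28 ⊆ -11-0,-110-
  m29 ⊆ -1-01,-110-
  m30 ⊆ ---10,-11-0
E = {---10, -00--}
Petrick residual → --001, -110-, 0-11-
Cover = de' + c'd'e + b'c' + bcd' + a'cd  |cover|=5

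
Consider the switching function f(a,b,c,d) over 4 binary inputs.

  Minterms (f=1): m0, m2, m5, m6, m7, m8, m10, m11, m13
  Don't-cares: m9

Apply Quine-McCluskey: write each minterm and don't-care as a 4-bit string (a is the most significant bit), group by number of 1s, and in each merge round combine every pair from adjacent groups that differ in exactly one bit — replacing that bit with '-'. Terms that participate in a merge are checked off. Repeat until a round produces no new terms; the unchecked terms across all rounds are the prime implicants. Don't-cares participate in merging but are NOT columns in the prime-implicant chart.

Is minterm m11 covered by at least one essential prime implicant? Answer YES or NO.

Round 0: 0000✓ 0010✓ 0101✓ 0110✓ 0111✓ 1000✓ 1001✓ 1010✓ 1011✓ 1101✓
Round 1: -000✓ -010✓ -101 0-10 00-0✓ 01-1 011- 1-01 10-0✓ 10-1✓ 100-✓ 101-✓
Round 2: -0-0 10--
PIs = {-0-0, -101, 0-10, 01-1, 011-, 1-01, 10--}
Coverage chart:
  m0: -0-0 ←essential
  m2: -0-0,0-10
  m5: -101,01-1
  m6: 0-10,011-
  m7: 01-1,011-
  m8: -0-0,10--
  m10: -0-0,10--
  m11: 10-- ←essential
  m13: -101,1-01
Essential: -0-0, 10--

YES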